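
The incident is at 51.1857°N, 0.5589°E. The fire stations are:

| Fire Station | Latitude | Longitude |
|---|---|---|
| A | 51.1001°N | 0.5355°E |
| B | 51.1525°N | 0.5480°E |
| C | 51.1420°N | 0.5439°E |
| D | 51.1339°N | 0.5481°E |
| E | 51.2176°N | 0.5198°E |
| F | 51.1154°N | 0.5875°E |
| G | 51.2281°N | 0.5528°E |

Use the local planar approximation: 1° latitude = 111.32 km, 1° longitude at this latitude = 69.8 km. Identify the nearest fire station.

Distances from 51.1857°N, 0.5589°E:
A: 9.6680 km
B: 3.7733 km
C: 4.9761 km
D: 5.8154 km
E: 4.4787 km
F: 8.0764 km
G: 4.7391 km
Minimum: B at 3.7733 km.

B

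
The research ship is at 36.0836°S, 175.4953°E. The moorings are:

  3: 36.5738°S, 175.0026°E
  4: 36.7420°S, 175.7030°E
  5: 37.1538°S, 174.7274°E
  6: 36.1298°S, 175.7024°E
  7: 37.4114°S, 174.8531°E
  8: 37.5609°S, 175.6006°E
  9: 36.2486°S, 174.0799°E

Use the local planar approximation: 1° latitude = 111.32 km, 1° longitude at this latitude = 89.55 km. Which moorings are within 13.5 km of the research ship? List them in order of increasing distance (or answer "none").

Distances from 36.0836°S, 175.4953°E:
3: 70.1746 km
4: 75.6163 km
5: 137.5564 km
6: 19.2457 km
7: 158.6042 km
8: 164.7232 km
9: 128.0730 km
Threshold 13.5 km: none within range.

none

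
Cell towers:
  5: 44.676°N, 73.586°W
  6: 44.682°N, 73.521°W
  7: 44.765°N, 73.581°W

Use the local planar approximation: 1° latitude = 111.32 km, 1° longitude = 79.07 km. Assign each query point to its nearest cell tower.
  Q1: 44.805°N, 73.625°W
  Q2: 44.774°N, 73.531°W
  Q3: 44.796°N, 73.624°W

Q1 at 44.805°N, 73.625°W:
  5: 14.688 km
  6: 15.972 km
  7: 5.651 km
  → nearest: 7 (5.651 km)
Q2 at 44.774°N, 73.531°W:
  5: 11.744 km
  6: 10.272 km
  7: 4.078 km
  → nearest: 7 (4.078 km)
Q3 at 44.796°N, 73.624°W:
  5: 13.692 km
  6: 15.079 km
  7: 4.844 km
  → nearest: 7 (4.844 km)

Q1→7; Q2→7; Q3→7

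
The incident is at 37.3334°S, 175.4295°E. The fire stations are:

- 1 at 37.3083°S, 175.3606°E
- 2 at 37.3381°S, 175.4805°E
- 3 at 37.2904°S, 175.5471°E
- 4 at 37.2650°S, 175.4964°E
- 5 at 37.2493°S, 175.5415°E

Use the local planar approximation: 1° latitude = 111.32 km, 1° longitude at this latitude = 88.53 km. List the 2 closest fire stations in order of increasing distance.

Distances from 37.3334°S, 175.4295°E:
1: √((0.0251·111.32)² + (-0.0689·88.53)²) = √(7.807174 + 37.206547) = 6.7092 km
2: √((-0.0047·111.32)² + (0.0510·88.53)²) = √(0.273742 + 20.385496) = 4.5452 km
3: √((0.0430·111.32)² + (0.1176·88.53)²) = √(22.913071 + 108.391586) = 11.4588 km
4: √((0.0684·111.32)² + (0.0669·88.53)²) = √(57.977382 + 35.077866) = 9.6465 km
5: √((0.0841·111.32)² + (0.1120·88.53)²) = √(87.647269 + 98.314364) = 13.6368 km
Sorted: 2 (4.5452 km) < 1 (6.7092 km) < 4 (9.6465 km) < 3 (11.4588 km) < …

2, 1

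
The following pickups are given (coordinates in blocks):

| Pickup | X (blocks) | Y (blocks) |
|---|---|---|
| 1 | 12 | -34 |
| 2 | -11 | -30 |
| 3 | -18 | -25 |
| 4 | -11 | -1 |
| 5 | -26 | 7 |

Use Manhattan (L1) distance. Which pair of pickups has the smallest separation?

Pairwise distances:
1–2: 27 blocks
1–3: 39 blocks
1–4: 56 blocks
1–5: 79 blocks
2–3: 12 blocks
2–4: 29 blocks
2–5: 52 blocks
3–4: 31 blocks
3–5: 40 blocks
4–5: 23 blocks
Closest pair: 2–3 at 12 blocks.

2 and 3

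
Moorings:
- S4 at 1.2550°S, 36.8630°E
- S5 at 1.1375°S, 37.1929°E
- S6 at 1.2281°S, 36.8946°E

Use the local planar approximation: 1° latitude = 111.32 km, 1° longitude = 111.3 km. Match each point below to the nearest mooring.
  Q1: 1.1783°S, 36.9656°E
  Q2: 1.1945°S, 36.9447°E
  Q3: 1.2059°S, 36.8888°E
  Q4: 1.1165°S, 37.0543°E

Q1→S6; Q2→S6; Q3→S6; Q4→S5

Q1 at 1.1783°S, 36.9656°E:
  S4: 14.2585 km
  S5: 25.7030 km
  S6: 9.6529 km
  → nearest: S6 (9.6529 km)
Q2 at 1.1945°S, 36.9447°E:
  S4: 11.3157 km
  S5: 28.3440 km
  S6: 6.7144 km
  → nearest: S6 (6.7144 km)
Q3 at 1.2059°S, 36.8888°E:
  S4: 6.1742 km
  S5: 34.6922 km
  S6: 2.5542 km
  → nearest: S6 (2.5542 km)
Q4 at 1.1165°S, 37.0543°E:
  S4: 26.2877 km
  S5: 15.6023 km
  S6: 21.6858 km
  → nearest: S5 (15.6023 km)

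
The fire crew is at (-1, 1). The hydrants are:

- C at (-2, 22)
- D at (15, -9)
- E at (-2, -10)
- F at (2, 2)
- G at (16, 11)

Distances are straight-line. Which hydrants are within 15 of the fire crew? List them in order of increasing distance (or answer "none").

Distances from (-1, 1):
C: √((-1)² + (21)²) = √(1.000 + 441.000) = 21.0
D: √((16)² + (-10)²) = √(256.000 + 100.000) = 18.9
E: √((-1)² + (-11)²) = √(1.000 + 121.000) = 11.0
F: √((3)² + (1)²) = √(9.000 + 1.000) = 3.2
G: √((17)² + (10)²) = √(289.000 + 100.000) = 19.7
Threshold 15: F (3.2), E (11.0) are within range.

F, E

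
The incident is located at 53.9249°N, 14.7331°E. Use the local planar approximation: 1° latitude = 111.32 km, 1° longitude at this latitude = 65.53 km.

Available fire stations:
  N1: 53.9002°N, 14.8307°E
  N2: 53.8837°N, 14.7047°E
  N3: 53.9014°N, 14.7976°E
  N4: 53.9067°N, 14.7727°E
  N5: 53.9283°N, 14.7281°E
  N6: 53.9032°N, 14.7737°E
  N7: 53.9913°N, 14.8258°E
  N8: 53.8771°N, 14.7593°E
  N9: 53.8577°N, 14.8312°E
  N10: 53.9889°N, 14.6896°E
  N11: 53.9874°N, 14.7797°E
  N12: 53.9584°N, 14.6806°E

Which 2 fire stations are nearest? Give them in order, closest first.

N5, N4

Distances from 53.9249°N, 14.7331°E:
N1: √((-0.0247·111.32)² + (0.0976·65.53)²) = √(7.560322 + 40.905337) = 6.9617 km
N2: √((-0.0412·111.32)² + (-0.0284·65.53)²) = √(21.034918 + 3.463515) = 4.9496 km
N3: √((-0.0235·111.32)² + (0.0645·65.53)²) = √(6.843561 + 17.864866) = 4.9708 km
N4: √((-0.0182·111.32)² + (0.0396·65.53)²) = √(4.104773 + 6.733963) = 3.2922 km
N5: √((0.0034·111.32)² + (-0.0050·65.53)²) = √(0.143253 + 0.107355) = 0.5006 km
N6: √((-0.0217·111.32)² + (0.0406·65.53)²) = √(5.835336 + 7.078356) = 3.5936 km
N7: √((0.0664·111.32)² + (0.0927·65.53)²) = √(54.636460 + 36.901142) = 9.5675 km
N8: √((-0.0478·111.32)² + (0.0262·65.53)²) = √(28.314063 + 2.947698) = 5.5912 km
N9: √((-0.0672·111.32)² + (0.0981·65.53)²) = √(55.960932 + 41.325522) = 9.8634 km
N10: √((0.0640·111.32)² + (-0.0435·65.53)²) = √(50.758215 + 8.125664) = 7.6736 km
N11: √((0.0625·111.32)² + (0.0466·65.53)²) = √(48.406806 + 9.325071) = 7.5981 km
N12: √((0.0335·111.32)² + (-0.0525·65.53)²) = √(13.907082 + 11.835836) = 5.0737 km
Sorted: N5 (0.5006 km) < N4 (3.2922 km) < N6 (3.5936 km) < N2 (4.9496 km) < …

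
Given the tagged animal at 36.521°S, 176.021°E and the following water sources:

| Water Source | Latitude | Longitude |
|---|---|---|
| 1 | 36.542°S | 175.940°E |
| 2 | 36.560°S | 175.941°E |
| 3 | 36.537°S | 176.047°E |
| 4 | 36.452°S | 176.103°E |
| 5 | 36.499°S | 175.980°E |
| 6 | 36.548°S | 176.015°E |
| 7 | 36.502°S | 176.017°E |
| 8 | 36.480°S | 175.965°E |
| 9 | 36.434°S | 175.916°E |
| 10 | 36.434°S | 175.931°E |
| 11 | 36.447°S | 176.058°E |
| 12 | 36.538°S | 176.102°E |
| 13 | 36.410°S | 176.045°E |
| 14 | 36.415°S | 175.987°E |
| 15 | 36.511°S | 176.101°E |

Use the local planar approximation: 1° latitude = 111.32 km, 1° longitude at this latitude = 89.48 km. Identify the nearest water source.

Distances from 36.521°S, 176.021°E:
1: √((-0.021·111.32)² + (-0.081·89.48)²) = √(5.46493 + 52.53176) = 7.616 km
2: √((-0.039·111.32)² + (-0.080·89.48)²) = √(18.84845 + 51.24269) = 8.372 km
3: √((-0.016·111.32)² + (0.026·89.48)²) = √(3.17239 + 5.41251) = 2.930 km
4: √((0.069·111.32)² + (0.082·89.48)²) = √(58.99899 + 53.83685) = 10.622 km
5: √((0.022·111.32)² + (-0.041·89.48)²) = √(5.99780 + 13.45921) = 4.411 km
6: √((-0.027·111.32)² + (-0.006·89.48)²) = √(9.03387 + 0.28824) = 3.053 km
7: √((0.019·111.32)² + (-0.004·89.48)²) = √(4.47356 + 0.12811) = 2.145 km
8: √((0.041·111.32)² + (-0.056·89.48)²) = √(20.83119 + 25.10892) = 6.778 km
9: √((0.087·111.32)² + (-0.105·89.48)²) = √(93.79613 + 88.27354) = 13.493 km
10: √((0.087·111.32)² + (-0.090·89.48)²) = √(93.79613 + 64.85403) = 12.596 km
11: √((0.074·111.32)² + (0.037·89.48)²) = √(67.85937 + 10.96113) = 8.878 km
12: √((-0.017·111.32)² + (0.081·89.48)²) = √(3.58133 + 52.53176) = 7.491 km
13: √((0.111·111.32)² + (0.024·89.48)²) = √(152.68359 + 4.61184) = 12.542 km
14: √((0.106·111.32)² + (-0.034·89.48)²) = √(139.23811 + 9.25571) = 12.186 km
15: √((0.010·111.32)² + (0.080·89.48)²) = √(1.23921 + 51.24269) = 7.244 km
Minimum: 7 at 2.145 km.

7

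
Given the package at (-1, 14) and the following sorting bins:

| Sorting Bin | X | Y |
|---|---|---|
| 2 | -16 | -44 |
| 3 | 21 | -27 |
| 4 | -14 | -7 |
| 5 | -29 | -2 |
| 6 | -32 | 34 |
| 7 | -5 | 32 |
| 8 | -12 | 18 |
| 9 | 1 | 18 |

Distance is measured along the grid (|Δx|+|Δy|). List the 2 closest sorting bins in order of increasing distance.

Distances from (-1, 14):
2: 73
3: 63
4: 34
5: 44
6: 51
7: 22
8: 15
9: 6
Sorted: 9 (6) < 8 (15) < 7 (22) < 4 (34) < …

9, 8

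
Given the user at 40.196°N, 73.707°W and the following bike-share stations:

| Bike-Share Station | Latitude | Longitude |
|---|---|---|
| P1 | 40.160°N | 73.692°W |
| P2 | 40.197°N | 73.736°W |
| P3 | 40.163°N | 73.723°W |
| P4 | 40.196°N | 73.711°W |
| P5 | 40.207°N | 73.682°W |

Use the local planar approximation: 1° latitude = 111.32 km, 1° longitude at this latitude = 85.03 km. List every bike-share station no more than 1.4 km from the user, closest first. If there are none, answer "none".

Distances from 40.196°N, 73.707°W:
P1: √((-0.036·111.32)² + (0.015·85.03)²) = √(16.06022 + 1.62677) = 4.206 km
P2: √((0.001·111.32)² + (-0.029·85.03)²) = √(0.01239 + 6.08051) = 2.468 km
P3: √((-0.033·111.32)² + (-0.016·85.03)²) = √(13.49504 + 1.85091) = 3.917 km
P4: √((0.000·111.32)² + (-0.004·85.03)²) = √(0.00000 + 0.11568) = 0.340 km
P5: √((0.011·111.32)² + (0.025·85.03)²) = √(1.49945 + 4.51881) = 2.453 km
Threshold 1.4 km: P4 (0.340 km) is within range.

P4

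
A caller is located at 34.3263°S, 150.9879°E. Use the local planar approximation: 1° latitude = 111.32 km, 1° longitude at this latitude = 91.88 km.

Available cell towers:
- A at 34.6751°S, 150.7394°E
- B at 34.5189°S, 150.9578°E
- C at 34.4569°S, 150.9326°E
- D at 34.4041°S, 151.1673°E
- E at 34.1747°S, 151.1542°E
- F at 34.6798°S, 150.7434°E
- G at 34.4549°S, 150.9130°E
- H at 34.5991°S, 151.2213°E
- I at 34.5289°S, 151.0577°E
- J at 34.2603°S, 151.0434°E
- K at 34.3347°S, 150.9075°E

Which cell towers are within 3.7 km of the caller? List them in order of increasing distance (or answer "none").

none

Distances from 34.3263°S, 150.9879°E:
A: √((-0.3488·111.32)² + (-0.2485·91.88)²) = √(1507.645889 + 521.308444) = 45.0439 km
B: √((-0.1926·111.32)² + (-0.0301·91.88)²) = √(459.683548 + 7.648477) = 21.6179 km
C: √((-0.1306·111.32)² + (-0.0553·91.88)²) = √(211.364842 + 25.816195) = 15.4007 km
D: √((-0.0778·111.32)² + (0.1794·91.88)²) = √(75.007655 + 271.698256) = 18.6200 km
E: √((0.1516·111.32)² + (0.1663·91.88)²) = √(284.803156 + 233.467521) = 22.7656 km
F: √((-0.3535·111.32)² + (-0.2445·91.88)²) = √(1548.549997 + 504.660949) = 45.3124 km
G: √((-0.1286·111.32)² + (-0.0749·91.88)²) = √(204.940755 + 47.359336) = 15.8840 km
H: √((-0.2728·111.32)² + (0.2334·91.88)²) = √(922.221255 + 459.879104) = 37.1766 km
I: √((-0.2026·111.32)² + (0.0698·91.88)²) = √(508.657295 + 41.129442) = 23.4475 km
J: √((0.0660·111.32)² + (0.0555·91.88)²) = √(53.980172 + 26.003268) = 8.9433 km
K: √((-0.0084·111.32)² + (-0.0804·91.88)²) = √(0.874390 + 54.570015) = 7.4461 km
Threshold 3.7 km: none within range.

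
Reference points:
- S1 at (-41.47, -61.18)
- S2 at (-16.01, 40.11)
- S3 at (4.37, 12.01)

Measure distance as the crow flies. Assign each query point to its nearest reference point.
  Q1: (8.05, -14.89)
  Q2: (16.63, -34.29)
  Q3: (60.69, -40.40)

Q1 at (8.05, -14.89):
  S1: 67.79
  S2: 60.03
  S3: 27.15
  → nearest: S3 (27.15)
Q2 at (16.63, -34.29):
  S1: 64.02
  S2: 81.24
  S3: 47.90
  → nearest: S3 (47.90)
Q3 at (60.69, -40.40):
  S1: 104.25
  S2: 111.20
  S3: 76.93
  → nearest: S3 (76.93)

Q1→S3; Q2→S3; Q3→S3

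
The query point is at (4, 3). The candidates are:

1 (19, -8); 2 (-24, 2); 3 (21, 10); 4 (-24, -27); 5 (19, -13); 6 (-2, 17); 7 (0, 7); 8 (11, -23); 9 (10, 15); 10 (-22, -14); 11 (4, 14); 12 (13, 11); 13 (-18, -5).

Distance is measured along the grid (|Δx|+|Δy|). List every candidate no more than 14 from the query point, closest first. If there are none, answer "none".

Distances from (4, 3):
1: 26
2: 29
3: 24
4: 58
5: 31
6: 20
7: 8
8: 33
9: 18
10: 43
11: 11
12: 17
13: 30
Threshold 14: 7 (8), 11 (11) are within range.

7, 11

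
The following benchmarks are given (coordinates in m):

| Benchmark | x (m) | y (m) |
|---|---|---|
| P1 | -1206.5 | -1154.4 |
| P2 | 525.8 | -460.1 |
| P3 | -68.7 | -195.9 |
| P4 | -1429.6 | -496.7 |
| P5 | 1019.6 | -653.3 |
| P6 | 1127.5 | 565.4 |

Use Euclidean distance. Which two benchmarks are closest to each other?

P2 and P5

Pairwise distances:
P2–P5: 530.2 m
P2–P3: 650.6 m
P1–P4: 694.5 m
P3–P5: 1180.5 m
P2–P6: 1189.0 m
P5–P6: 1223.5 m
P3–P4: 1393.7 m
P3–P6: 1417.9 m
P1–P3: 1487.7 m
P1–P2: 1866.3 m
P2–P4: 1955.7 m
P1–P5: 2281.8 m
P4–P5: 2454.2 m
P4–P6: 2768.9 m
P1–P6: 2899.2 m
Closest pair: P2–P5 at 530.2 m.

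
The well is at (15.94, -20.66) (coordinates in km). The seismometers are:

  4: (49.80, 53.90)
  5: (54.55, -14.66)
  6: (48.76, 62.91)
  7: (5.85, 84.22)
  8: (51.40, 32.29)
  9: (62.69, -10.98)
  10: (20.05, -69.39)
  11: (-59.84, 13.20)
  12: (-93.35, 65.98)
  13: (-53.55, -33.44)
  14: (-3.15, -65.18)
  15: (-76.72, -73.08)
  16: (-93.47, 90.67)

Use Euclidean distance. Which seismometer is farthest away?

16

Distances from (15.94, -20.66):
4: √((33.86)² + (74.56)²) = √(1146.4996 + 5559.1936) = 81.89 km
5: √((38.61)² + (6.00)²) = √(1490.7321 + 36.0000) = 39.07 km
6: √((32.82)² + (83.57)²) = √(1077.1524 + 6983.9449) = 89.78 km
7: √((-10.09)² + (104.88)²) = √(101.8081 + 10999.8144) = 105.36 km
8: √((35.46)² + (52.95)²) = √(1257.4116 + 2803.7025) = 63.73 km
9: √((46.75)² + (9.68)²) = √(2185.5625 + 93.7024) = 47.74 km
10: √((4.11)² + (-48.73)²) = √(16.8921 + 2374.6129) = 48.90 km
11: √((-75.78)² + (33.86)²) = √(5742.6084 + 1146.4996) = 83.00 km
12: √((-109.29)² + (86.64)²) = √(11944.3041 + 7506.4896) = 139.47 km
13: √((-69.49)² + (-12.78)²) = √(4828.8601 + 163.3284) = 70.66 km
14: √((-19.09)² + (-44.52)²) = √(364.4281 + 1982.0304) = 48.44 km
15: √((-92.66)² + (-52.42)²) = √(8585.8756 + 2747.8564) = 106.46 km
16: √((-109.41)² + (111.33)²) = √(11970.5481 + 12394.3689) = 156.09 km
Maximum: 16 at 156.09 km.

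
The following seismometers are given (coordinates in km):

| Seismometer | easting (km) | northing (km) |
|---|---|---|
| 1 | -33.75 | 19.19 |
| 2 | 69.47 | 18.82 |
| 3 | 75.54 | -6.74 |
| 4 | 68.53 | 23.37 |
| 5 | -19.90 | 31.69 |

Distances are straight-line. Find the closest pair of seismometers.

Pairwise distances:
1–2: 103.22 km
1–3: 112.32 km
1–4: 102.37 km
1–5: 18.66 km
2–3: 26.27 km
2–4: 4.65 km
2–5: 90.29 km
3–4: 30.92 km
3–5: 102.89 km
4–5: 88.82 km
Closest pair: 2–4 at 4.65 km.

2 and 4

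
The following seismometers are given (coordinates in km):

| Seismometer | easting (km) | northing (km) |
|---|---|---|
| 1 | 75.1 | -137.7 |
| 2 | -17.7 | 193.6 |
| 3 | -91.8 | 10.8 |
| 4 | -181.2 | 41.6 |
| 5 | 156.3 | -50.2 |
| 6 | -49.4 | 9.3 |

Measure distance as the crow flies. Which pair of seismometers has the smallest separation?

3 and 6

Pairwise distances:
1–2: √((-92.8)² + (331.3)²) = √(8611.840 + 109759.690) = 344.1 km
1–3: √((-166.9)² + (148.5)²) = √(27855.610 + 22052.250) = 223.4 km
1–4: √((-256.3)² + (179.3)²) = √(65689.690 + 32148.490) = 312.8 km
1–5: √((81.2)² + (87.5)²) = √(6593.440 + 7656.250) = 119.4 km
1–6: √((-124.5)² + (147.0)²) = √(15500.250 + 21609.000) = 192.6 km
2–3: √((-74.1)² + (-182.8)²) = √(5490.810 + 33415.840) = 197.2 km
2–4: √((-163.5)² + (-152.0)²) = √(26732.250 + 23104.000) = 223.2 km
2–5: √((174.0)² + (-243.8)²) = √(30276.000 + 59438.440) = 299.5 km
2–6: √((-31.7)² + (-184.3)²) = √(1004.890 + 33966.490) = 187.0 km
3–4: √((-89.4)² + (30.8)²) = √(7992.360 + 948.640) = 94.6 km
3–5: √((248.1)² + (-61.0)²) = √(61553.610 + 3721.000) = 255.5 km
3–6: √((42.4)² + (-1.5)²) = √(1797.760 + 2.250) = 42.4 km
4–5: √((337.5)² + (-91.8)²) = √(113906.250 + 8427.240) = 349.8 km
4–6: √((131.8)² + (-32.3)²) = √(17371.240 + 1043.290) = 135.7 km
5–6: √((-205.7)² + (59.5)²) = √(42312.490 + 3540.250) = 214.1 km
Closest pair: 3–6 at 42.4 km.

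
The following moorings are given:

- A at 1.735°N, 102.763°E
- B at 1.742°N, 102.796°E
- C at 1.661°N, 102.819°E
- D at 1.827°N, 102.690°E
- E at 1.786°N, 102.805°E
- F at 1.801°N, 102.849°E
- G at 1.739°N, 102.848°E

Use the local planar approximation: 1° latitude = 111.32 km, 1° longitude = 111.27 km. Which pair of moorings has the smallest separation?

Pairwise distances:
A–B: 3.754 km
A–C: 10.329 km
A–D: 13.072 km
A–E: 7.353 km
A–F: 12.064 km
A–G: 9.468 km
B–C: 9.373 km
B–D: 15.121 km
B–E: 4.999 km
B–F: 8.827 km
B–G: 5.796 km
C–D: 23.399 km
C–E: 14.002 km
C–F: 15.938 km
C–G: 9.263 km
D–E: 13.586 km
D–F: 17.927 km
D–G: 20.126 km
E–F: 5.173 km
E–G: 7.090 km
F–G: 6.903 km
Closest pair: A–B at 3.754 km.

A and B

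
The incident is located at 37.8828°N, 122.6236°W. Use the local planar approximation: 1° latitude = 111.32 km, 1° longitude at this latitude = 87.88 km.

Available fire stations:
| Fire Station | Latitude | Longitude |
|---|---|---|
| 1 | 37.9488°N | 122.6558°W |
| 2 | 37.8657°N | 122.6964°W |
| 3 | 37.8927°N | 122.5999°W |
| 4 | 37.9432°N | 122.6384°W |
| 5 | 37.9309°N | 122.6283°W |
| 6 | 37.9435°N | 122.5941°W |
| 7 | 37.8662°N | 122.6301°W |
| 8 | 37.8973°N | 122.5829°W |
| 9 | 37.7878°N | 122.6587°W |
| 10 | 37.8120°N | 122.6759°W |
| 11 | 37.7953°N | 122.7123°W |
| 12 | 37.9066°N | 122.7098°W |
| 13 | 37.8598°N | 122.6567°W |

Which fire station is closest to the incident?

7

Distances from 37.8828°N, 122.6236°W:
1: √((0.0660·111.32)² + (-0.0322·87.88)²) = √(53.980172 + 8.007406) = 7.8732 km
2: √((-0.0171·111.32)² + (-0.0728·87.88)²) = √(3.623586 + 40.930105) = 6.6749 km
3: √((0.0099·111.32)² + (0.0237·87.88)²) = √(1.214554 + 4.337873) = 2.3564 km
4: √((0.0604·111.32)² + (-0.0148·87.88)²) = √(45.208518 + 1.691623) = 6.8484 km
5: √((0.0481·111.32)² + (-0.0047·87.88)²) = √(28.670585 + 0.170599) = 5.3704 km
6: √((0.0607·111.32)² + (0.0295·87.88)²) = √(45.658725 + 6.720849) = 7.2374 km
7: √((-0.0166·111.32)² + (-0.0065·87.88)²) = √(3.414779 + 0.326292) = 1.9342 km
8: √((0.0145·111.32)² + (0.0407·87.88)²) = √(2.605448 + 12.792897) = 3.9241 km
9: √((-0.0950·111.32)² + (-0.0351·87.88)²) = √(111.839085 + 9.514683) = 11.0161 km
10: √((-0.0708·111.32)² + (-0.0523·87.88)²) = √(62.117349 + 21.124356) = 9.1237 km
11: √((-0.0875·111.32)² + (-0.0887·87.88)²) = √(94.877340 + 60.761339) = 12.4755 km
12: √((0.0238·111.32)² + (-0.0862·87.88)²) = √(7.019405 + 57.384503) = 8.0252 km
13: √((-0.0230·111.32)² + (-0.0331·87.88)²) = √(6.555443 + 8.461280) = 3.8751 km
Minimum: 7 at 1.9342 km.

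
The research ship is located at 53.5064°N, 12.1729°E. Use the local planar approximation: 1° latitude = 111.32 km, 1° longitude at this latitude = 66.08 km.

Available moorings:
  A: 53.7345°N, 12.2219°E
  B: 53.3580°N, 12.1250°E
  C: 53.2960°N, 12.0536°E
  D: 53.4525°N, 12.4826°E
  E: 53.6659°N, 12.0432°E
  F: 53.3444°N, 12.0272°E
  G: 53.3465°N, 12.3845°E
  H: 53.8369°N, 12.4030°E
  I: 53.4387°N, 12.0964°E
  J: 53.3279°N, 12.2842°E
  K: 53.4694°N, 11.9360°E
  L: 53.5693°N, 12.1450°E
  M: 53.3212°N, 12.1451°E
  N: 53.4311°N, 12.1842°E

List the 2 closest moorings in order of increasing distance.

Distances from 53.5064°N, 12.1729°E:
A: √((0.2281·111.32)² + (0.0490·66.08)²) = √(644.758336 + 10.484126) = 25.5977 km
B: √((-0.1484·111.32)² + (-0.0479·66.08)²) = √(272.906700 + 10.018694) = 16.8204 km
C: √((-0.2104·111.32)² + (-0.1193·66.08)²) = √(548.577343 + 62.147113) = 24.7128 km
D: √((-0.0539·111.32)² + (0.3097·66.08)²) = √(36.001776 + 418.815243) = 21.3264 km
E: √((0.1595·111.32)² + (-0.1297·66.08)²) = √(315.259201 + 73.454773) = 19.7158 km
F: √((-0.1620·111.32)² + (-0.1457·66.08)²) = √(325.219385 + 92.695611) = 20.4430 km
G: √((-0.1599·111.32)² + (0.2116·66.08)²) = √(316.842421 + 195.511089) = 22.6352 km
H: √((0.3305·111.32)² + (0.2301·66.08)²) = √(1353.596812 + 231.192268) = 39.8094 km
I: √((-0.0677·111.32)² + (-0.0765·66.08)²) = √(56.796782 + 25.554238) = 9.0747 km
J: √((-0.1785·111.32)² + (0.1113·66.08)²) = √(394.841539 + 54.091671) = 21.1880 km
K: √((-0.0370·111.32)² + (-0.2369·66.08)²) = √(16.964843 + 245.058737) = 16.1871 km
L: √((0.0629·111.32)² + (-0.0279·66.08)²) = √(49.028396 + 3.398979) = 7.2407 km
M: √((-0.1852·111.32)² + (-0.0278·66.08)²) = √(425.038588 + 3.374657) = 20.6981 km
N: √((-0.0753·111.32)² + (0.0113·66.08)²) = √(70.264563 + 0.557567) = 8.4156 km
Sorted: L (7.2407 km) < N (8.4156 km) < I (9.0747 km) < K (16.1871 km) < …

L, N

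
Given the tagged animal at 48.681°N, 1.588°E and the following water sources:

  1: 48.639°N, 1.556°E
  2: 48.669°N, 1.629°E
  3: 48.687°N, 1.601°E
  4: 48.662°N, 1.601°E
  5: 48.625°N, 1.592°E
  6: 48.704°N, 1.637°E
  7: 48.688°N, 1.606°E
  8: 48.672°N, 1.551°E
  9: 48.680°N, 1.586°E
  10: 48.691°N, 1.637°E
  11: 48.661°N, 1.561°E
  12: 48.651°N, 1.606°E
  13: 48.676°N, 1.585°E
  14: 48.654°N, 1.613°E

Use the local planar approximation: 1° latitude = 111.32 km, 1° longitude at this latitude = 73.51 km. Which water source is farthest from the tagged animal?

Distances from 48.681°N, 1.588°E:
1: √((-0.042·111.32)² + (-0.032·73.51)²) = √(21.85974 + 5.53341) = 5.234 km
2: √((-0.012·111.32)² + (0.041·73.51)²) = √(1.78447 + 9.08365) = 3.297 km
3: √((0.006·111.32)² + (0.013·73.51)²) = √(0.44612 + 0.91323) = 1.166 km
4: √((-0.019·111.32)² + (0.013·73.51)²) = √(4.47356 + 0.91323) = 2.321 km
5: √((-0.056·111.32)² + (0.004·73.51)²) = √(38.86176 + 0.08646) = 6.241 km
6: √((0.023·111.32)² + (0.049·73.51)²) = √(6.55544 + 12.97433) = 4.419 km
7: √((0.007·111.32)² + (0.018·73.51)²) = √(0.60721 + 1.75081) = 1.536 km
8: √((-0.009·111.32)² + (-0.037·73.51)²) = √(1.00376 + 7.39769) = 2.899 km
9: √((-0.001·111.32)² + (-0.002·73.51)²) = √(0.01239 + 0.02161) = 0.184 km
10: √((0.010·111.32)² + (0.049·73.51)²) = √(1.23921 + 12.97433) = 3.770 km
11: √((-0.020·111.32)² + (-0.027·73.51)²) = √(4.95686 + 3.93931) = 2.983 km
12: √((-0.030·111.32)² + (0.018·73.51)²) = √(11.15293 + 1.75081) = 3.592 km
13: √((-0.005·111.32)² + (-0.003·73.51)²) = √(0.30980 + 0.04863) = 0.599 km
14: √((-0.027·111.32)² + (0.025·73.51)²) = √(9.03387 + 3.37733) = 3.523 km
Maximum: 5 at 6.241 km.

5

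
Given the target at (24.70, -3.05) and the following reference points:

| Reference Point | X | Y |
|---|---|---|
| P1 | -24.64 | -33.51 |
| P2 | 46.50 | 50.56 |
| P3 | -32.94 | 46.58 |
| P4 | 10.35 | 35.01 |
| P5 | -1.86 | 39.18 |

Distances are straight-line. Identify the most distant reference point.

Distances from (24.70, -3.05):
P1: √((-49.34)² + (-30.46)²) = √(2434.4356 + 927.8116) = 57.98
P2: √((21.80)² + (53.61)²) = √(475.2400 + 2874.0321) = 57.87
P3: √((-57.64)² + (49.63)²) = √(3322.3696 + 2463.1369) = 76.06
P4: √((-14.35)² + (38.06)²) = √(205.9225 + 1448.5636) = 40.68
P5: √((-26.56)² + (42.23)²) = √(705.4336 + 1783.3729) = 49.89
Maximum: P3 at 76.06.

P3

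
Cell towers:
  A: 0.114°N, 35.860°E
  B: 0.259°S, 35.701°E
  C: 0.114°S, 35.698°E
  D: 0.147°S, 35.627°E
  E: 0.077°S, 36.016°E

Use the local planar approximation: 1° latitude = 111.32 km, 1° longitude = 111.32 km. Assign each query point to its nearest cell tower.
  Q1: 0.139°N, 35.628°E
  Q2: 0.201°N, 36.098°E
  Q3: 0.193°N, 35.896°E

Q1 at 0.139°N, 35.628°E:
  A: √((-0.025·111.32)² + (0.232·111.32)²) = √(7.74509 + 666.99467) = 25.976 km
  B: √((-0.398·111.32)² + (0.073·111.32)²) = √(1962.96492 + 66.03773) = 45.044 km
  C: √((-0.253·111.32)² + (0.070·111.32)²) = √(793.20864 + 60.72150) = 29.222 km
  D: √((-0.286·111.32)² + (-0.001·111.32)²) = √(1013.62768 + 0.01239) = 31.838 km
  E: √((-0.216·111.32)² + (0.388·111.32)²) = √(578.16780 + 1865.56269) = 49.434 km
  → nearest: A (25.976 km)
Q2 at 0.201°N, 36.098°E:
  A: √((-0.087·111.32)² + (-0.238·111.32)²) = √(93.79613 + 701.94051) = 28.209 km
  B: √((-0.460·111.32)² + (-0.397·111.32)²) = √(2622.17733 + 1953.11317) = 67.641 km
  C: √((-0.315·111.32)² + (-0.400·111.32)²) = √(1229.61033 + 1982.74278) = 56.678 km
  D: √((-0.348·111.32)² + (-0.471·111.32)²) = √(1500.73801 + 2749.08526) = 65.191 km
  E: √((-0.278·111.32)² + (-0.082·111.32)²) = √(957.71433 + 83.32477) = 32.265 km
  → nearest: A (28.209 km)
Q3 at 0.193°N, 35.896°E:
  A: √((-0.079·111.32)² + (-0.036·111.32)²) = √(77.33936 + 16.06022) = 9.664 km
  B: √((-0.452·111.32)² + (-0.195·111.32)²) = √(2531.76426 + 471.21121) = 54.799 km
  C: √((-0.307·111.32)² + (-0.198·111.32)²) = √(1167.94703 + 485.82155) = 40.667 km
  D: √((-0.340·111.32)² + (-0.269·111.32)²) = √(1432.53166 + 896.70782) = 48.262 km
  E: √((-0.270·111.32)² + (0.120·111.32)²) = √(903.38718 + 178.44685) = 32.891 km
  → nearest: A (9.664 km)

Q1→A; Q2→A; Q3→A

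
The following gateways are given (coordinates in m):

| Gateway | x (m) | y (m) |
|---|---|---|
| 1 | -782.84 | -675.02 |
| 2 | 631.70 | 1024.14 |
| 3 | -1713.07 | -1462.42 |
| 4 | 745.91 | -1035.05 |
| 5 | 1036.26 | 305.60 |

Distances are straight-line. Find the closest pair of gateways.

2 and 5

Pairwise distances:
1–2: 2210.90 m
1–3: 1218.74 m
1–4: 1570.57 m
1–5: 2066.58 m
2–3: 3417.74 m
2–4: 2062.35 m
2–5: 824.60 m
3–4: 2495.84 m
3–5: 3268.75 m
4–5: 1371.73 m
Closest pair: 2–5 at 824.60 m.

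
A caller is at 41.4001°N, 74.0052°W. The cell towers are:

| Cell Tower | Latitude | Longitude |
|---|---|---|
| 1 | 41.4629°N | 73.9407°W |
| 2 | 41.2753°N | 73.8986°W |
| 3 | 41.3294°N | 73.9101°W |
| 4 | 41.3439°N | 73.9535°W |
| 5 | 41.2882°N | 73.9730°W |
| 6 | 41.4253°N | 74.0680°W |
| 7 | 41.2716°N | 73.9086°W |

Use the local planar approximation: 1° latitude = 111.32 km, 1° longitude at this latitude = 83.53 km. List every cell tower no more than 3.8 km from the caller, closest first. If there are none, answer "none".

none

Distances from 41.4001°N, 74.0052°W:
1: 8.8261 km
2: 16.5014 km
3: 11.1823 km
4: 7.6019 km
5: 12.7438 km
6: 5.9487 km
7: 16.4235 km
Threshold 3.8 km: none within range.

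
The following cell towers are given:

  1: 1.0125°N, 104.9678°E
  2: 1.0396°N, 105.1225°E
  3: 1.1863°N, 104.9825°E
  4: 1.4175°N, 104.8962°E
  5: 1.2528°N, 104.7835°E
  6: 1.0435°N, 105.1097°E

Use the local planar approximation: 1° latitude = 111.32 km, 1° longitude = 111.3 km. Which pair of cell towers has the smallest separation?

2 and 6

Pairwise distances:
1–2: √((0.0271·111.32)² + (0.1547·111.3)²) = √(9.100913 + 296.463312) = 17.4804 km
1–3: √((0.1738·111.32)² + (0.0147·111.3)²) = √(374.322506 + 2.676856) = 19.4165 km
1–4: √((0.4050·111.32)² + (-0.0716·111.3)²) = √(2032.621157 + 63.506236) = 45.7835 km
1–5: √((0.2403·111.32)² + (-0.1843·111.3)²) = √(715.572986 + 420.766349) = 33.7096 km
1–6: √((0.0310·111.32)² + (0.1419·111.3)²) = √(11.908849 + 249.433695) = 16.1661 km
2–3: √((0.1467·111.32)² + (-0.1400·111.3)²) = √(266.689933 + 242.798724) = 22.5719 km
2–4: √((0.3779·111.32)² + (-0.2263·111.3)²) = √(1769.702153 + 634.394540) = 49.0316 km
2–5: √((0.2132·111.32)² + (-0.3390·111.3)²) = √(563.275415 + 1423.605722) = 44.5744 km
2–6: √((0.0039·111.32)² + (-0.0128·111.3)²) = √(0.188484 + 2.029599) = 1.4893 km
3–4: √((0.2312·111.32)² + (-0.0863·111.3)²) = √(662.402640 + 92.259675) = 27.4711 km
3–5: √((0.0665·111.32)² + (-0.1990·111.3)²) = √(54.801152 + 490.564912) = 23.3531 km
3–6: √((-0.1428·111.32)² + (0.1272·111.3)²) = √(252.698585 + 200.430842) = 21.2868 km
4–5: √((-0.1647·111.32)² + (-0.1127·111.3)²) = √(336.150370 + 157.339643) = 22.2146 km
4–6: √((-0.3740·111.32)² + (0.2135·111.3)²) = √(1733.363310 + 564.658783) = 47.9377 km
5–6: √((-0.2093·111.32)² + (0.3262·111.3)²) = √(542.856262 + 1318.129993) = 43.1391 km
Closest pair: 2–6 at 1.4893 km.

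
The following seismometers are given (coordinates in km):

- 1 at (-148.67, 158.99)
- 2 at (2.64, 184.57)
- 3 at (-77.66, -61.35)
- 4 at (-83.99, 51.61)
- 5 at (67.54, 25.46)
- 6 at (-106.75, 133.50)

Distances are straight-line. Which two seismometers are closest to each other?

Pairwise distances:
1–6: 49.06 km
4–6: 84.99 km
3–4: 113.14 km
2–6: 120.72 km
1–4: 125.36 km
1–2: 153.46 km
4–5: 153.77 km
2–4: 158.69 km
3–5: 169.17 km
2–5: 171.84 km
3–6: 197.01 km
5–6: 205.06 km
1–3: 231.50 km
1–5: 254.12 km
2–3: 258.70 km
Closest pair: 1–6 at 49.06 km.

1 and 6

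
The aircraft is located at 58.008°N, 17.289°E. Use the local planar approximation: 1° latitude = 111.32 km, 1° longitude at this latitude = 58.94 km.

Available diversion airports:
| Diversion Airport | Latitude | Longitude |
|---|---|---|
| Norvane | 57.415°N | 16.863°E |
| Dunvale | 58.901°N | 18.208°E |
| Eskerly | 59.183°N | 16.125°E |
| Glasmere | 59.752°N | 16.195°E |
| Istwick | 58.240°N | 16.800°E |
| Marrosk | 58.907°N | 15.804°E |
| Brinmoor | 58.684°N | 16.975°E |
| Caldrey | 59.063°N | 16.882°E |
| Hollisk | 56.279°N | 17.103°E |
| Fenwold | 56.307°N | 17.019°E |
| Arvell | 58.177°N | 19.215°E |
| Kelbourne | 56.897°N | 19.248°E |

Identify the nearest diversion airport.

Distances from 58.008°N, 17.289°E:
Norvane: 70.627 km
Dunvale: 113.208 km
Eskerly: 147.701 km
Glasmere: 204.570 km
Istwick: 38.700 km
Marrosk: 132.952 km
Brinmoor: 77.495 km
Caldrey: 119.867 km
Hollisk: 192.784 km
Fenwold: 190.023 km
Arvell: 115.067 km
Kelbourne: 169.197 km
Minimum: Istwick at 38.700 km.

Istwick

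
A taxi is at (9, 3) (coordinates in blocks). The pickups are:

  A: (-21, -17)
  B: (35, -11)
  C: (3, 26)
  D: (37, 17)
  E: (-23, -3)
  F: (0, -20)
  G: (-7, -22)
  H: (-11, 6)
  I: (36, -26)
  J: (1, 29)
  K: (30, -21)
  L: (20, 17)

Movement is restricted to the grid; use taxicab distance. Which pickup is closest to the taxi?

H

Distances from (9, 3):
A: |-30| + |-20| = 30 + 20 = 50 blocks
B: |26| + |-14| = 26 + 14 = 40 blocks
C: |-6| + |23| = 6 + 23 = 29 blocks
D: |28| + |14| = 28 + 14 = 42 blocks
E: |-32| + |-6| = 32 + 6 = 38 blocks
F: |-9| + |-23| = 9 + 23 = 32 blocks
G: |-16| + |-25| = 16 + 25 = 41 blocks
H: |-20| + |3| = 20 + 3 = 23 blocks
I: |27| + |-29| = 27 + 29 = 56 blocks
J: |-8| + |26| = 8 + 26 = 34 blocks
K: |21| + |-24| = 21 + 24 = 45 blocks
L: |11| + |14| = 11 + 14 = 25 blocks
Minimum: H at 23 blocks.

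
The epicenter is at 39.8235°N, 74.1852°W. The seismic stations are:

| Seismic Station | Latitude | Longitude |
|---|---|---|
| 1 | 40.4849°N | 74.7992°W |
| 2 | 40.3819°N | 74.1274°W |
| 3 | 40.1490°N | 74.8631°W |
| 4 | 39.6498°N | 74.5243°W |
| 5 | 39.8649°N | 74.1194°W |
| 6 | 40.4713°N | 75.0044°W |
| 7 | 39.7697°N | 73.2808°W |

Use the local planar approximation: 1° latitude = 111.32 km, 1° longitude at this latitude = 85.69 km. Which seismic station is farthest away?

6

Distances from 39.8235°N, 74.1852°W:
1: √((0.6614·111.32)² + (-0.6140·85.69)²) = √(5420.942197 + 2768.197219) = 90.4939 km
2: √((0.5584·111.32)² + (0.0578·85.69)²) = √(3864.000861 + 24.531040) = 62.3581 km
3: √((0.3255·111.32)² + (-0.6779·85.69)²) = √(1312.950585 + 3374.361082) = 68.4639 km
4: √((-0.1737·111.32)² + (-0.3391·85.69)²) = √(373.891879 + 844.337086) = 34.9031 km
5: √((0.0414·111.32)² + (0.0658·85.69)²) = √(21.239636 + 31.791577) = 7.2823 km
6: √((0.6478·111.32)² + (-0.8192·85.69)²) = √(5200.298615 + 4927.653627) = 100.6377 km
7: √((-0.0538·111.32)² + (0.9044·85.69)²) = √(35.868313 + 6005.945584) = 77.7291 km
Maximum: 6 at 100.6377 km.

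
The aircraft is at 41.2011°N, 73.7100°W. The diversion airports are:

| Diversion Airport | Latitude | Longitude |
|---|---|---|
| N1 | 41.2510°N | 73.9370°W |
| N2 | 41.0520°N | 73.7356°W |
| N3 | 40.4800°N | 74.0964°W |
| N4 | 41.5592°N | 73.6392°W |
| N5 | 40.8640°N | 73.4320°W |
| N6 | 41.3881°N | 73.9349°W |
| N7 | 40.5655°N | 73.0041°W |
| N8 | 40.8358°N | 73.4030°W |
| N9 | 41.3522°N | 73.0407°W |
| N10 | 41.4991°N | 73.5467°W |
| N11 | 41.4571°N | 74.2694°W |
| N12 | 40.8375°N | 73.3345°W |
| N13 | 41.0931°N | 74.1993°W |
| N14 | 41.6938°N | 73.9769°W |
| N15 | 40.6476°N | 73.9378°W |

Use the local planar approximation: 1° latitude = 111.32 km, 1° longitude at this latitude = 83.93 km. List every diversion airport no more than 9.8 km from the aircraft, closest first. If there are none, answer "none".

Distances from 41.2011°N, 73.7100°W:
N1: √((0.0499·111.32)² + (-0.2270·83.93)²) = √(30.856558 + 362.982895) = 19.8454 km
N2: √((-0.1491·111.32)² + (-0.0256·83.93)²) = √(275.487363 + 4.616516) = 16.7363 km
N3: √((-0.7211·111.32)² + (-0.3864·83.93)²) = √(6443.730768 + 1051.740703) = 86.5764 km
N4: √((0.3581·111.32)² + (0.0708·83.93)²) = √(1589.113940 + 35.310264) = 40.3041 km
N5: √((-0.3371·111.32)² + (0.2780·83.93)²) = √(1408.198575 + 544.407423) = 44.1883 km
N6: √((0.1870·111.32)² + (-0.2249·83.93)²) = √(433.340828 + 356.297977) = 28.1005 km
N7: √((-0.6356·111.32)² + (0.7059·83.93)²) = √(5006.268893 + 3510.110674) = 92.2842 km
N8: √((-0.3653·111.32)² + (0.3070·83.93)²) = √(1653.658166 + 663.913038) = 48.1412 km
N9: √((0.1511·111.32)² + (0.6693·83.93)²) = √(282.927605 + 3155.557486) = 58.6386 km
N10: √((0.2980·111.32)² + (0.1633·83.93)²) = √(1100.471814 + 187.848104) = 35.8932 km
N11: √((0.2560·111.32)² + (-0.5594·83.93)²) = √(812.131444 + 2204.344004) = 54.9224 km
N12: √((-0.3636·111.32)² + (0.3755·83.93)²) = √(1638.302690 + 993.240292) = 51.2986 km
N13: √((-0.1080·111.32)² + (-0.4893·83.93)²) = √(144.541949 + 1686.494300) = 42.7906 km
N14: √((0.4927·111.32)² + (-0.2669·83.93)²) = √(3008.233338 + 501.801082) = 59.2455 km
N15: √((-0.5535·111.32)² + (-0.2278·83.93)²) = √(3796.484628 + 365.545874) = 64.5138 km
Threshold 9.8 km: none within range.

none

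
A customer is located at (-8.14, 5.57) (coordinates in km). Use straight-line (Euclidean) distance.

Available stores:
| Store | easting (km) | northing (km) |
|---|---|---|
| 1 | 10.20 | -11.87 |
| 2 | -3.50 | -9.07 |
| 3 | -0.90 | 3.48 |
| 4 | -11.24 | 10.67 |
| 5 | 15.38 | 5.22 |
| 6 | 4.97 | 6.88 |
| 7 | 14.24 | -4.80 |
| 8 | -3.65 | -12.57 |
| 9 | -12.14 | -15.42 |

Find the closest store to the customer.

4

Distances from (-8.14, 5.57):
1: √((18.34)² + (-17.44)²) = √(336.3556 + 304.1536) = 25.31 km
2: √((4.64)² + (-14.64)²) = √(21.5296 + 214.3296) = 15.36 km
3: √((7.24)² + (-2.09)²) = √(52.4176 + 4.3681) = 7.54 km
4: √((-3.10)² + (5.10)²) = √(9.6100 + 26.0100) = 5.97 km
5: √((23.52)² + (-0.35)²) = √(553.1904 + 0.1225) = 23.52 km
6: √((13.11)² + (1.31)²) = √(171.8721 + 1.7161) = 13.18 km
7: √((22.38)² + (-10.37)²) = √(500.8644 + 107.5369) = 24.67 km
8: √((4.49)² + (-18.14)²) = √(20.1601 + 329.0596) = 18.69 km
9: √((-4.00)² + (-20.99)²) = √(16.0000 + 440.5801) = 21.37 km
Minimum: 4 at 5.97 km.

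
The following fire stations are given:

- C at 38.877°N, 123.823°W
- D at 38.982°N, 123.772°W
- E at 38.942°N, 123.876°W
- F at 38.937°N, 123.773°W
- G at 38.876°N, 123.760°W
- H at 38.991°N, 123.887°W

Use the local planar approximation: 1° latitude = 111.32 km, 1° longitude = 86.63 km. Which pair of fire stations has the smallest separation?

D and F

Pairwise distances:
C–D: √((0.105·111.32)² + (0.051·86.63)²) = √(136.62337 + 19.51987) = 12.496 km
C–E: √((0.065·111.32)² + (-0.053·86.63)²) = √(52.35680 + 21.08086) = 8.570 km
C–F: √((0.060·111.32)² + (0.050·86.63)²) = √(44.61171 + 18.76189) = 7.961 km
C–G: √((-0.001·111.32)² + (0.063·86.63)²) = √(0.01239 + 29.78638) = 5.459 km
C–H: √((0.114·111.32)² + (-0.064·86.63)²) = √(161.04828 + 30.73948) = 13.849 km
D–E: √((-0.040·111.32)² + (-0.104·86.63)²) = √(19.82743 + 81.17145) = 10.050 km
D–F: √((-0.045·111.32)² + (-0.001·86.63)²) = √(25.09409 + 0.00750) = 5.010 km
D–G: √((-0.106·111.32)² + (0.012·86.63)²) = √(139.23811 + 1.08068) = 11.846 km
D–H: √((0.009·111.32)² + (-0.115·86.63)²) = √(1.00376 + 99.25041) = 10.013 km
E–F: √((-0.005·111.32)² + (0.103·86.63)²) = √(0.30980 + 79.61797) = 8.940 km
E–G: √((-0.066·111.32)² + (0.116·86.63)²) = √(53.98017 + 100.98401) = 12.448 km
E–H: √((0.049·111.32)² + (-0.011·86.63)²) = √(29.75353 + 0.90808) = 5.537 km
F–G: √((-0.061·111.32)² + (0.013·86.63)²) = √(46.11116 + 1.26830) = 6.883 km
F–H: √((0.054·111.32)² + (-0.114·86.63)²) = √(36.13549 + 97.53182) = 11.561 km
G–H: √((0.115·111.32)² + (-0.127·86.63)²) = √(163.88608 + 121.04422) = 16.880 km
Closest pair: D–F at 5.010 km.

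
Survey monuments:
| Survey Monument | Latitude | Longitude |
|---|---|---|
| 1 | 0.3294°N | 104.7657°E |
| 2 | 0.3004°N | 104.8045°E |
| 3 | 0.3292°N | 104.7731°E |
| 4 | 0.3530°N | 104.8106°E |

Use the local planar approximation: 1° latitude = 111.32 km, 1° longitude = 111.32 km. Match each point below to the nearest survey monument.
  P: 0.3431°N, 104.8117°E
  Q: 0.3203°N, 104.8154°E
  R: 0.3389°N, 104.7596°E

P at 0.3431°N, 104.8117°E:
  1: 5.3430 km
  2: 4.8205 km
  3: 4.5671 km
  4: 1.1089 km
  → nearest: 4 (1.1089 km)
Q at 0.3203°N, 104.8154°E:
  1: 5.6246 km
  2: 2.5258 km
  3: 4.8119 km
  4: 3.6792 km
  → nearest: 2 (2.5258 km)
R at 0.3389°N, 104.7596°E:
  1: 1.2568 km
  2: 6.5841 km
  3: 1.8505 km
  4: 5.8903 km
  → nearest: 1 (1.2568 km)

P→4; Q→2; R→1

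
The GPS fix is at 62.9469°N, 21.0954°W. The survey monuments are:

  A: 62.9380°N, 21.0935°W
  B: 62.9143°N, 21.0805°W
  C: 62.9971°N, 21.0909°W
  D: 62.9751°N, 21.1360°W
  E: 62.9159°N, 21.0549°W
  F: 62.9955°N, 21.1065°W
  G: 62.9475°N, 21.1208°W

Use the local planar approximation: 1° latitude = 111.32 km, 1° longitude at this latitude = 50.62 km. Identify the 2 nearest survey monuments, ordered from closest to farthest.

Distances from 62.9469°N, 21.0954°W:
A: √((-0.0089·111.32)² + (0.0019·50.62)²) = √(0.981582 + 0.009250) = 0.9954 km
B: √((-0.0326·111.32)² + (0.0149·50.62)²) = √(13.169873 + 0.568875) = 3.7066 km
C: √((0.0502·111.32)² + (0.0045·50.62)²) = √(31.228695 + 0.051888) = 5.5929 km
D: √((0.0282·111.32)² + (-0.0406·50.62)²) = √(9.854727 + 4.223732) = 3.7521 km
E: √((-0.0310·111.32)² + (0.0405·50.62)²) = √(11.908849 + 4.202951) = 4.0140 km
F: √((0.0486·111.32)² + (-0.0111·50.62)²) = √(29.269745 + 0.315711) = 5.4393 km
G: √((0.0006·111.32)² + (-0.0254·50.62)²) = √(0.004461 + 1.653148) = 1.2875 km
Sorted: A (0.9954 km) < G (1.2875 km) < B (3.7066 km) < D (3.7521 km) < …

A, G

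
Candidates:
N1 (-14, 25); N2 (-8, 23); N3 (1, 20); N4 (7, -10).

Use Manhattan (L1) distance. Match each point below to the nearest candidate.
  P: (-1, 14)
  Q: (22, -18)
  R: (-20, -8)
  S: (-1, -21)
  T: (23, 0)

P at (-1, 14):
  N1: 24
  N2: 16
  N3: 8
  N4: 32
  → nearest: N3 (8)
Q at (22, -18):
  N1: 79
  N2: 71
  N3: 59
  N4: 23
  → nearest: N4 (23)
R at (-20, -8):
  N1: 39
  N2: 43
  N3: 49
  N4: 29
  → nearest: N4 (29)
S at (-1, -21):
  N1: 59
  N2: 51
  N3: 43
  N4: 19
  → nearest: N4 (19)
T at (23, 0):
  N1: 62
  N2: 54
  N3: 42
  N4: 26
  → nearest: N4 (26)

P→N3; Q→N4; R→N4; S→N4; T→N4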